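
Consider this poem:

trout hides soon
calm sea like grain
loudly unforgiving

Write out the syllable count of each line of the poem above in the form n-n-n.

Line 1: "trout hides soon": 1+1+1 = 3
Line 2: "calm sea like grain": 1+1+1+1 = 4
Line 3: "loudly unforgiving": 2+4 = 6

3-4-6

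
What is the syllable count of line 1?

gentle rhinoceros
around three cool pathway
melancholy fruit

Line 1: gentle(2) + rhinoceros(4) = 6

6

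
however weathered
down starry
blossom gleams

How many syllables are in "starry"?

"starry" has 2 syllables.

2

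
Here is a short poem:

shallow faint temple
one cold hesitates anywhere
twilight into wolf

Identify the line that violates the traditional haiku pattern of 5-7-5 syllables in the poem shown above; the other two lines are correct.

Line 1: shallow (2), faint (1), temple (2) → 5 ✓
Line 2: one (1), cold (1), hesitates (3), anywhere (3) → 8 (expected 7)
Line 3: twilight (2), into (2), wolf (1) → 5 ✓

The second line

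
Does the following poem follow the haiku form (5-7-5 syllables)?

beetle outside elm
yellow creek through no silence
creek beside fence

No

Line 1: beetle(2) + outside(2) + elm(1) = 5 ✓
Line 2: yellow(2) + creek(1) + through(1) + no(1) + silence(2) = 7 ✓
Line 3: creek(1) + beside(2) + fence(1) = 4 (expected 5)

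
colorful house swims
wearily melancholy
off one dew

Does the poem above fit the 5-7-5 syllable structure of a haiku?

No

Line 1: "colorful house swims": 3+1+1 = 5 ✓
Line 2: "wearily melancholy": 3+4 = 7 ✓
Line 3: "off one dew": 1+1+1 = 3 (expected 5)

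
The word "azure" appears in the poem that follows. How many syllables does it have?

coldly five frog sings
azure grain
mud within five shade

"azure" has 2 syllables.

2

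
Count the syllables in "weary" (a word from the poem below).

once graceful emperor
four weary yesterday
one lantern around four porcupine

"weary" has 2 syllables.

2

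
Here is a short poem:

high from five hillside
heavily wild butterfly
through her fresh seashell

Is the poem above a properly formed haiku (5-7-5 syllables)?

Line 1: high(1) + from(1) + five(1) + hillside(2) = 5 ✓
Line 2: heavily(3) + wild(1) + butterfly(3) = 7 ✓
Line 3: through(1) + her(1) + fresh(1) + seashell(2) = 5 ✓

Yes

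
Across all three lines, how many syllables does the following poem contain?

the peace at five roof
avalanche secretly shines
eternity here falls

18

Line 1: the (1), peace (1), at (1), five (1), roof (1) → 5
Line 2: avalanche (3), secretly (3), shines (1) → 7
Line 3: eternity (4), here (1), falls (1) → 6
Total: 5 + 7 + 6 = 18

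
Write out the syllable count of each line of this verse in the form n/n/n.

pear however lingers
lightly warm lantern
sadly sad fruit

6/5/4

Line 1: "pear however lingers": 1+3+2 = 6
Line 2: "lightly warm lantern": 2+1+2 = 5
Line 3: "sadly sad fruit": 2+1+1 = 4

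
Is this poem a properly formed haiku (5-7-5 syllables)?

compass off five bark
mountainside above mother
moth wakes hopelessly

Line 1: compass(2) + off(1) + five(1) + bark(1) = 5 ✓
Line 2: mountainside(3) + above(2) + mother(2) = 7 ✓
Line 3: moth(1) + wakes(1) + hopelessly(3) = 5 ✓

Yes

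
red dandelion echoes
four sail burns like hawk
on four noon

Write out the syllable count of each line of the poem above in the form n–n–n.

7–5–3

Line 1: "red dandelion echoes": 1+4+2 = 7
Line 2: "four sail burns like hawk": 1+1+1+1+1 = 5
Line 3: "on four noon": 1+1+1 = 3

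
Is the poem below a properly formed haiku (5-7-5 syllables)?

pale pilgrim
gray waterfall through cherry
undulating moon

No

Line 1: pale (1), pilgrim (2) → 3 (expected 5)
Line 2: gray (1), waterfall (3), through (1), cherry (2) → 7 ✓
Line 3: undulating (4), moon (1) → 5 ✓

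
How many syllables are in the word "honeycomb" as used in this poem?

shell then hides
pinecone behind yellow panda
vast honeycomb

3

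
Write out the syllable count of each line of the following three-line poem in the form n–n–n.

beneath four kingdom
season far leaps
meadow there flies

5–4–4

Line 1: beneath(2) + four(1) + kingdom(2) = 5
Line 2: season(2) + far(1) + leaps(1) = 4
Line 3: meadow(2) + there(1) + flies(1) = 4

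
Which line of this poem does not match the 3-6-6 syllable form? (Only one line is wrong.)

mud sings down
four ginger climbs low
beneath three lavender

Line 1: "mud sings down": 1+1+1 = 3 ✓
Line 2: "four ginger climbs low": 1+2+1+1 = 5 (expected 6)
Line 3: "beneath three lavender": 2+1+3 = 6 ✓

Line 2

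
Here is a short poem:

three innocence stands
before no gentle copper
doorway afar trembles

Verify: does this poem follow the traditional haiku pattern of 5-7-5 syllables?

No

Line 1: three(1) + innocence(3) + stands(1) = 5 ✓
Line 2: before(2) + no(1) + gentle(2) + copper(2) = 7 ✓
Line 3: doorway(2) + afar(2) + trembles(2) = 6 (expected 5)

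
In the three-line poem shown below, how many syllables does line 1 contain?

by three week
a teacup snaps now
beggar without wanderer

Line 1: by (1), three (1), week (1) → 3

3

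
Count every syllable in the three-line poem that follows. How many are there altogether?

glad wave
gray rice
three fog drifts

Line 1: glad (1), wave (1) → 2
Line 2: gray (1), rice (1) → 2
Line 3: three (1), fog (1), drifts (1) → 3
Total: 2 + 2 + 3 = 7

7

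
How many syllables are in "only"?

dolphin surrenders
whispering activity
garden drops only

"only" has 2 syllables.

2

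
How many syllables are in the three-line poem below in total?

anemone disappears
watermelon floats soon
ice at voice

16

Line 1: "anemone disappears": 4+3 = 7
Line 2: "watermelon floats soon": 4+1+1 = 6
Line 3: "ice at voice": 1+1+1 = 3
Total: 7 + 6 + 3 = 16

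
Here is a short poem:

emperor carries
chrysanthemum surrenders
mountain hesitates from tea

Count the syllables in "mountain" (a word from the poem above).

2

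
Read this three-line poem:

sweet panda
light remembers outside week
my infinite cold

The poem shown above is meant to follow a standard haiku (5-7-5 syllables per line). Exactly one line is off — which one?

Line 1

Line 1: "sweet panda": 1+2 = 3 (expected 5)
Line 2: "light remembers outside week": 1+3+2+1 = 7 ✓
Line 3: "my infinite cold": 1+3+1 = 5 ✓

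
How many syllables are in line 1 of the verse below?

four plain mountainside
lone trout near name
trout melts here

5

Line 1: "four plain mountainside": 1+1+3 = 5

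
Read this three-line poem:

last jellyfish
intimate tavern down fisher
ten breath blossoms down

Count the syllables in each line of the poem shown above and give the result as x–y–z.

4–8–5

Line 1: last(1) + jellyfish(3) = 4
Line 2: intimate(3) + tavern(2) + down(1) + fisher(2) = 8
Line 3: ten(1) + breath(1) + blossoms(2) + down(1) = 5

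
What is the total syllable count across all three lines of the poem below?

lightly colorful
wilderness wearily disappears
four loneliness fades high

Line 1: lightly (2), colorful (3) → 5
Line 2: wilderness (3), wearily (3), disappears (3) → 9
Line 3: four (1), loneliness (3), fades (1), high (1) → 6
Total: 5 + 9 + 6 = 20

20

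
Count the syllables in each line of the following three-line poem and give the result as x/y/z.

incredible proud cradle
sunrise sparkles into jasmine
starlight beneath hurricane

7/8/7

Line 1: "incredible proud cradle": 4+1+2 = 7
Line 2: "sunrise sparkles into jasmine": 2+2+2+2 = 8
Line 3: "starlight beneath hurricane": 2+2+3 = 7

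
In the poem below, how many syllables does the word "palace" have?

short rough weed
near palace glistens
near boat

2

"palace" has 2 syllables.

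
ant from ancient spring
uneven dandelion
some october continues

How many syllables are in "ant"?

"ant" has 1 syllable.

1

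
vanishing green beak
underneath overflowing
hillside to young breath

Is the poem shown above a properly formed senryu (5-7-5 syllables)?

Yes

Line 1: vanishing(3) + green(1) + beak(1) = 5 ✓
Line 2: underneath(3) + overflowing(4) = 7 ✓
Line 3: hillside(2) + to(1) + young(1) + breath(1) = 5 ✓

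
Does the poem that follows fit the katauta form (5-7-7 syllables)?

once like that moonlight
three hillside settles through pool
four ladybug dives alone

Line 1: once(1) + like(1) + that(1) + moonlight(2) = 5 ✓
Line 2: three(1) + hillside(2) + settles(2) + through(1) + pool(1) = 7 ✓
Line 3: four(1) + ladybug(3) + dives(1) + alone(2) = 7 ✓

Yes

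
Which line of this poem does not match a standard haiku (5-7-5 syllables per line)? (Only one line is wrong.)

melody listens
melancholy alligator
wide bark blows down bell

The second line

Line 1: "melody listens": 3+2 = 5 ✓
Line 2: "melancholy alligator": 4+4 = 8 (expected 7)
Line 3: "wide bark blows down bell": 1+1+1+1+1 = 5 ✓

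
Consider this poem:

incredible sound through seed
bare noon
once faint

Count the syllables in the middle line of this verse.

2

The middle line: "bare noon": 1+1 = 2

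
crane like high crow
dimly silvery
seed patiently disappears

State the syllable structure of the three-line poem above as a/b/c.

4/5/7

Line 1: crane(1) + like(1) + high(1) + crow(1) = 4
Line 2: dimly(2) + silvery(3) = 5
Line 3: seed(1) + patiently(3) + disappears(3) = 7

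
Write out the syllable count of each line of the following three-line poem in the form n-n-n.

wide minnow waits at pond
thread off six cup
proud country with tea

6-4-5

Line 1: "wide minnow waits at pond": 1+2+1+1+1 = 6
Line 2: "thread off six cup": 1+1+1+1 = 4
Line 3: "proud country with tea": 1+2+1+1 = 5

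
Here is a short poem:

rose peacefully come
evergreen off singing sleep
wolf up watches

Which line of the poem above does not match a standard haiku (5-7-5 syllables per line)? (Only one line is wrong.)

The third line

Line 1: rose(1) + peacefully(3) + come(1) = 5 ✓
Line 2: evergreen(3) + off(1) + singing(2) + sleep(1) = 7 ✓
Line 3: wolf(1) + up(1) + watches(2) = 4 (expected 5)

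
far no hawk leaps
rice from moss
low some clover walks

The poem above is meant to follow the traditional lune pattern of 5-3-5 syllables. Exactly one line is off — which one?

Line 1: far(1) + no(1) + hawk(1) + leaps(1) = 4 (expected 5)
Line 2: rice(1) + from(1) + moss(1) = 3 ✓
Line 3: low(1) + some(1) + clover(2) + walks(1) = 5 ✓

The first line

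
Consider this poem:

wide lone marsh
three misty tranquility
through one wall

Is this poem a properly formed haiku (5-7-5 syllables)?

No

Line 1: "wide lone marsh": 1+1+1 = 3 (expected 5)
Line 2: "three misty tranquility": 1+2+4 = 7 ✓
Line 3: "through one wall": 1+1+1 = 3 (expected 5)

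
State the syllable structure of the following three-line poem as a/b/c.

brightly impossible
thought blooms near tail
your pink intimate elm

Line 1: brightly (2), impossible (4) → 6
Line 2: thought (1), blooms (1), near (1), tail (1) → 4
Line 3: your (1), pink (1), intimate (3), elm (1) → 6

6/4/6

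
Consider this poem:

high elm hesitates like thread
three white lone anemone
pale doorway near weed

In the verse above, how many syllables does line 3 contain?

5

Line 3: pale(1) + doorway(2) + near(1) + weed(1) = 5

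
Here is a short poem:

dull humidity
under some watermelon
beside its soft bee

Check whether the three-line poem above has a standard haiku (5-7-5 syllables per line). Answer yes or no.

Yes

Line 1: "dull humidity": 1+4 = 5 ✓
Line 2: "under some watermelon": 2+1+4 = 7 ✓
Line 3: "beside its soft bee": 2+1+1+1 = 5 ✓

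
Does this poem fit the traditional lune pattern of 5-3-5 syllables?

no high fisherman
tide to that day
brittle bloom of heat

No

Line 1: no (1), high (1), fisherman (3) → 5 ✓
Line 2: tide (1), to (1), that (1), day (1) → 4 (expected 3)
Line 3: brittle (2), bloom (1), of (1), heat (1) → 5 ✓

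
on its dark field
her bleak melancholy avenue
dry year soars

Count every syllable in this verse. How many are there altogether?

Line 1: on(1) + its(1) + dark(1) + field(1) = 4
Line 2: her(1) + bleak(1) + melancholy(4) + avenue(3) = 9
Line 3: dry(1) + year(1) + soars(1) = 3
Total: 4 + 9 + 3 = 16

16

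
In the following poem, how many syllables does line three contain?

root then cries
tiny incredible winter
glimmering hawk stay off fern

7

Line three: "glimmering hawk stay off fern": 3+1+1+1+1 = 7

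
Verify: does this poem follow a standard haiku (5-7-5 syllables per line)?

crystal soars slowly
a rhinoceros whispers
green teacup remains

Yes

Line 1: crystal (2), soars (1), slowly (2) → 5 ✓
Line 2: a (1), rhinoceros (4), whispers (2) → 7 ✓
Line 3: green (1), teacup (2), remains (2) → 5 ✓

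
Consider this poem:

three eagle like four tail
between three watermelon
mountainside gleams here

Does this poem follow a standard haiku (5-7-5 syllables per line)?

Line 1: three(1) + eagle(2) + like(1) + four(1) + tail(1) = 6 (expected 5)
Line 2: between(2) + three(1) + watermelon(4) = 7 ✓
Line 3: mountainside(3) + gleams(1) + here(1) = 5 ✓

No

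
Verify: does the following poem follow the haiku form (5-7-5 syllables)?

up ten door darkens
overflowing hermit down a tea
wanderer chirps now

Line 1: up(1) + ten(1) + door(1) + darkens(2) = 5 ✓
Line 2: overflowing(4) + hermit(2) + down(1) + a(1) + tea(1) = 9 (expected 7)
Line 3: wanderer(3) + chirps(1) + now(1) = 5 ✓

No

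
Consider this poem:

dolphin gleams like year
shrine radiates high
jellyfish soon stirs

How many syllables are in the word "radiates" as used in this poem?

"radiates" has 3 syllables.

3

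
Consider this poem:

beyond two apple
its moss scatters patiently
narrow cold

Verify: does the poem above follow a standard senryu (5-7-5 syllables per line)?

Line 1: beyond(2) + two(1) + apple(2) = 5 ✓
Line 2: its(1) + moss(1) + scatters(2) + patiently(3) = 7 ✓
Line 3: narrow(2) + cold(1) = 3 (expected 5)

No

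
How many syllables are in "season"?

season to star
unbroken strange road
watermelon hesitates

"season" has 2 syllables.

2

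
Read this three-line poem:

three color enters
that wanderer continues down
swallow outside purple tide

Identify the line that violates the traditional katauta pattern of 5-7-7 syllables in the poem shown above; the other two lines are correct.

Line 1: "three color enters": 1+2+2 = 5 ✓
Line 2: "that wanderer continues down": 1+3+3+1 = 8 (expected 7)
Line 3: "swallow outside purple tide": 2+2+2+1 = 7 ✓

The second line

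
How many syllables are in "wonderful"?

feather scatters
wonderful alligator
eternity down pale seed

3

"wonderful" has 3 syllables.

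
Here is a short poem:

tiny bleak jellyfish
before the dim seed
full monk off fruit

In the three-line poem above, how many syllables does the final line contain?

The final line: full(1) + monk(1) + off(1) + fruit(1) = 4

4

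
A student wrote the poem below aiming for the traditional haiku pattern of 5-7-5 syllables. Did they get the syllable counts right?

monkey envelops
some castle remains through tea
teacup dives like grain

Line 1: "monkey envelops": 2+3 = 5 ✓
Line 2: "some castle remains through tea": 1+2+2+1+1 = 7 ✓
Line 3: "teacup dives like grain": 2+1+1+1 = 5 ✓

Yes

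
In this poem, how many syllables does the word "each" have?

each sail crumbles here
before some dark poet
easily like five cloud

1

"each" has 1 syllable.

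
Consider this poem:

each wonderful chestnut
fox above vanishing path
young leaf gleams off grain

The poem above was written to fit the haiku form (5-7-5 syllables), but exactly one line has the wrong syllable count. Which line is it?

Line 1

Line 1: each(1) + wonderful(3) + chestnut(2) = 6 (expected 5)
Line 2: fox(1) + above(2) + vanishing(3) + path(1) = 7 ✓
Line 3: young(1) + leaf(1) + gleams(1) + off(1) + grain(1) = 5 ✓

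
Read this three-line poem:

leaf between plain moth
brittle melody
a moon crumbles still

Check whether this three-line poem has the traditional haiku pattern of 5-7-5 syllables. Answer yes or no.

No

Line 1: "leaf between plain moth": 1+2+1+1 = 5 ✓
Line 2: "brittle melody": 2+3 = 5 (expected 7)
Line 3: "a moon crumbles still": 1+1+2+1 = 5 ✓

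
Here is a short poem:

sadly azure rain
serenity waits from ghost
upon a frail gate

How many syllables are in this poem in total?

Line 1: sadly (2), azure (2), rain (1) → 5
Line 2: serenity (4), waits (1), from (1), ghost (1) → 7
Line 3: upon (2), a (1), frail (1), gate (1) → 5
Total: 5 + 7 + 5 = 17

17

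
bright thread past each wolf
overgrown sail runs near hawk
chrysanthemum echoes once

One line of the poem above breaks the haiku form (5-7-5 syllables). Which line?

Line 1: bright(1) + thread(1) + past(1) + each(1) + wolf(1) = 5 ✓
Line 2: overgrown(3) + sail(1) + runs(1) + near(1) + hawk(1) = 7 ✓
Line 3: chrysanthemum(4) + echoes(2) + once(1) = 7 (expected 5)

The third line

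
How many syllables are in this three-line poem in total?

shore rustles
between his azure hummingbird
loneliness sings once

Line 1: shore (1), rustles (2) → 3
Line 2: between (2), his (1), azure (2), hummingbird (3) → 8
Line 3: loneliness (3), sings (1), once (1) → 5
Total: 3 + 8 + 5 = 16

16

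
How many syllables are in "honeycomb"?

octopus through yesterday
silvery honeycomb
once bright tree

3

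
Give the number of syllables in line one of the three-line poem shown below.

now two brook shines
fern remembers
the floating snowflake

4

Line one: now (1), two (1), brook (1), shines (1) → 4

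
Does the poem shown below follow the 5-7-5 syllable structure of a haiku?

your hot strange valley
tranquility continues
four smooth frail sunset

Line 1: your(1) + hot(1) + strange(1) + valley(2) = 5 ✓
Line 2: tranquility(4) + continues(3) = 7 ✓
Line 3: four(1) + smooth(1) + frail(1) + sunset(2) = 5 ✓

Yes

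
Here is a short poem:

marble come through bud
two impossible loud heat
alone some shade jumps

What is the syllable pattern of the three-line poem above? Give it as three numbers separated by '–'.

5–7–5

Line 1: marble(2) + come(1) + through(1) + bud(1) = 5
Line 2: two(1) + impossible(4) + loud(1) + heat(1) = 7
Line 3: alone(2) + some(1) + shade(1) + jumps(1) = 5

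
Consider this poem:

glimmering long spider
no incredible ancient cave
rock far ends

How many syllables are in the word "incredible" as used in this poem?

4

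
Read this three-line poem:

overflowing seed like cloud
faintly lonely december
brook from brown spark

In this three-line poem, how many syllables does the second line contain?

The second line: faintly(2) + lonely(2) + december(3) = 7

7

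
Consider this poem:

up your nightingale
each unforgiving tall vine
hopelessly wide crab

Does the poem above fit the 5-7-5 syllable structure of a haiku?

Yes

Line 1: "up your nightingale": 1+1+3 = 5 ✓
Line 2: "each unforgiving tall vine": 1+4+1+1 = 7 ✓
Line 3: "hopelessly wide crab": 3+1+1 = 5 ✓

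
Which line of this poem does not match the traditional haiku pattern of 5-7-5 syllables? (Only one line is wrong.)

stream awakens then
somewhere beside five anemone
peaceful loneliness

The second line

Line 1: stream(1) + awakens(3) + then(1) = 5 ✓
Line 2: somewhere(2) + beside(2) + five(1) + anemone(4) = 9 (expected 7)
Line 3: peaceful(2) + loneliness(3) = 5 ✓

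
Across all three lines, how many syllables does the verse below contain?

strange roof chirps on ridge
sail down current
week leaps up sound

13

Line 1: strange(1) + roof(1) + chirps(1) + on(1) + ridge(1) = 5
Line 2: sail(1) + down(1) + current(2) = 4
Line 3: week(1) + leaps(1) + up(1) + sound(1) = 4
Total: 5 + 4 + 4 = 13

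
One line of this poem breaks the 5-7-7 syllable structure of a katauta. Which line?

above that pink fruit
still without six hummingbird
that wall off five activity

Line 1: "above that pink fruit": 2+1+1+1 = 5 ✓
Line 2: "still without six hummingbird": 1+2+1+3 = 7 ✓
Line 3: "that wall off five activity": 1+1+1+1+4 = 8 (expected 7)

The third line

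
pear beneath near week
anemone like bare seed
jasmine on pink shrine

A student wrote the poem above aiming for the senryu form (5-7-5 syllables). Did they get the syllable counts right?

Yes

Line 1: "pear beneath near week": 1+2+1+1 = 5 ✓
Line 2: "anemone like bare seed": 4+1+1+1 = 7 ✓
Line 3: "jasmine on pink shrine": 2+1+1+1 = 5 ✓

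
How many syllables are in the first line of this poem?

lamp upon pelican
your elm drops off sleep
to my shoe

The first line: lamp(1) + upon(2) + pelican(3) = 6

6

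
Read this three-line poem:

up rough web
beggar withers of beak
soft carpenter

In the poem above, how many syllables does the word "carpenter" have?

3

"carpenter" has 3 syllables.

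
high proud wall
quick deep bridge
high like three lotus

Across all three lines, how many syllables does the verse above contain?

Line 1: high (1), proud (1), wall (1) → 3
Line 2: quick (1), deep (1), bridge (1) → 3
Line 3: high (1), like (1), three (1), lotus (2) → 5
Total: 3 + 3 + 5 = 11

11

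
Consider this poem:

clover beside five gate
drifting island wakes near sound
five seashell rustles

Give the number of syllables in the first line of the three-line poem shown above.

6

The first line: clover (2), beside (2), five (1), gate (1) → 6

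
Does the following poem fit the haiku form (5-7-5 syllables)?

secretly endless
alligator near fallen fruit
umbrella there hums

Line 1: secretly(3) + endless(2) = 5 ✓
Line 2: alligator(4) + near(1) + fallen(2) + fruit(1) = 8 (expected 7)
Line 3: umbrella(3) + there(1) + hums(1) = 5 ✓

No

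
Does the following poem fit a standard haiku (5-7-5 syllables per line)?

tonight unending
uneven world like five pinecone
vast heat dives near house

No

Line 1: tonight(2) + unending(3) = 5 ✓
Line 2: uneven(3) + world(1) + like(1) + five(1) + pinecone(2) = 8 (expected 7)
Line 3: vast(1) + heat(1) + dives(1) + near(1) + house(1) = 5 ✓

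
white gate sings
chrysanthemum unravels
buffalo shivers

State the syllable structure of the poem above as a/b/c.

3/7/5

Line 1: "white gate sings": 1+1+1 = 3
Line 2: "chrysanthemum unravels": 4+3 = 7
Line 3: "buffalo shivers": 3+2 = 5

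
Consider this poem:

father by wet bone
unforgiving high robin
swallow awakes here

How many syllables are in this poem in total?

Line 1: father(2) + by(1) + wet(1) + bone(1) = 5
Line 2: unforgiving(4) + high(1) + robin(2) = 7
Line 3: swallow(2) + awakes(2) + here(1) = 5
Total: 5 + 7 + 5 = 17

17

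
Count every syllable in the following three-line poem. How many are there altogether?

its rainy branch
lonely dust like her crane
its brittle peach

Line 1: "its rainy branch": 1+2+1 = 4
Line 2: "lonely dust like her crane": 2+1+1+1+1 = 6
Line 3: "its brittle peach": 1+2+1 = 4
Total: 4 + 6 + 4 = 14

14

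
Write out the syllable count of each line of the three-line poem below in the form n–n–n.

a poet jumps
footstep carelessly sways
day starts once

Line 1: "a poet jumps": 1+2+1 = 4
Line 2: "footstep carelessly sways": 2+3+1 = 6
Line 3: "day starts once": 1+1+1 = 3

4–6–3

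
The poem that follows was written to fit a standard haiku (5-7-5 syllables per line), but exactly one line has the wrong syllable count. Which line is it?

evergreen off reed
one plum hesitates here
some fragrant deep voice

Line 1: evergreen(3) + off(1) + reed(1) = 5 ✓
Line 2: one(1) + plum(1) + hesitates(3) + here(1) = 6 (expected 7)
Line 3: some(1) + fragrant(2) + deep(1) + voice(1) = 5 ✓

Line 2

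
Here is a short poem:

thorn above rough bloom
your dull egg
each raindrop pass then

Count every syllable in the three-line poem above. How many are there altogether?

Line 1: thorn (1), above (2), rough (1), bloom (1) → 5
Line 2: your (1), dull (1), egg (1) → 3
Line 3: each (1), raindrop (2), pass (1), then (1) → 5
Total: 5 + 3 + 5 = 13

13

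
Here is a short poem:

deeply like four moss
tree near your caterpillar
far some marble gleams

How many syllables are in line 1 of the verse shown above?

5

Line 1: deeply (2), like (1), four (1), moss (1) → 5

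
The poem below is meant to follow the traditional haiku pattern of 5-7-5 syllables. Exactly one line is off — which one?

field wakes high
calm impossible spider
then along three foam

Line 1: field (1), wakes (1), high (1) → 3 (expected 5)
Line 2: calm (1), impossible (4), spider (2) → 7 ✓
Line 3: then (1), along (2), three (1), foam (1) → 5 ✓

The first line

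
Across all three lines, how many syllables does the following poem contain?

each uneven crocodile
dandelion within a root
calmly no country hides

Line 1: each(1) + uneven(3) + crocodile(3) = 7
Line 2: dandelion(4) + within(2) + a(1) + root(1) = 8
Line 3: calmly(2) + no(1) + country(2) + hides(1) = 6
Total: 7 + 8 + 6 = 21

21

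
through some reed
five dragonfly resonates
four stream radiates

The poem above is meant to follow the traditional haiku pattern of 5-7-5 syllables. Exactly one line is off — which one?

The first line

Line 1: through(1) + some(1) + reed(1) = 3 (expected 5)
Line 2: five(1) + dragonfly(3) + resonates(3) = 7 ✓
Line 3: four(1) + stream(1) + radiates(3) = 5 ✓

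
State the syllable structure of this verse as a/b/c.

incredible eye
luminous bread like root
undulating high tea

5/6/6

Line 1: "incredible eye": 4+1 = 5
Line 2: "luminous bread like root": 3+1+1+1 = 6
Line 3: "undulating high tea": 4+1+1 = 6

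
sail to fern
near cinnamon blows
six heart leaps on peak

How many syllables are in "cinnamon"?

3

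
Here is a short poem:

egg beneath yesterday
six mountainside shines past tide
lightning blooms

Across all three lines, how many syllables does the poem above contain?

Line 1: "egg beneath yesterday": 1+2+3 = 6
Line 2: "six mountainside shines past tide": 1+3+1+1+1 = 7
Line 3: "lightning blooms": 2+1 = 3
Total: 6 + 7 + 3 = 16

16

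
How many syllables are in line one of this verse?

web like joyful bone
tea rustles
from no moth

Line one: "web like joyful bone": 1+1+2+1 = 5

5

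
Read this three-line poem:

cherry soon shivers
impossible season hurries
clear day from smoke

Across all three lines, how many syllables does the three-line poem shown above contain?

Line 1: cherry(2) + soon(1) + shivers(2) = 5
Line 2: impossible(4) + season(2) + hurries(2) = 8
Line 3: clear(1) + day(1) + from(1) + smoke(1) = 4
Total: 5 + 8 + 4 = 17

17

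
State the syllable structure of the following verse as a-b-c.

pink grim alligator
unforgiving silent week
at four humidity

Line 1: pink(1) + grim(1) + alligator(4) = 6
Line 2: unforgiving(4) + silent(2) + week(1) = 7
Line 3: at(1) + four(1) + humidity(4) = 6

6-7-6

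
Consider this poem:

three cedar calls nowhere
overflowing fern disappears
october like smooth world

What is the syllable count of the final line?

The final line: october (3), like (1), smooth (1), world (1) → 6

6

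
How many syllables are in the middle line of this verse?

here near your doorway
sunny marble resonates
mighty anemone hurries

7

The middle line: "sunny marble resonates": 2+2+3 = 7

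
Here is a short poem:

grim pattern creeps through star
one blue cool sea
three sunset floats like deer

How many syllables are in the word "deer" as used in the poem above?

1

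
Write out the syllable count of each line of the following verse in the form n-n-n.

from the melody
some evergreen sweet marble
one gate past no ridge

5-7-5

Line 1: from (1), the (1), melody (3) → 5
Line 2: some (1), evergreen (3), sweet (1), marble (2) → 7
Line 3: one (1), gate (1), past (1), no (1), ridge (1) → 5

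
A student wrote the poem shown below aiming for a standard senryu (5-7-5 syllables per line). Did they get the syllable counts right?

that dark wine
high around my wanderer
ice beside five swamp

Line 1: "that dark wine": 1+1+1 = 3 (expected 5)
Line 2: "high around my wanderer": 1+2+1+3 = 7 ✓
Line 3: "ice beside five swamp": 1+2+1+1 = 5 ✓

No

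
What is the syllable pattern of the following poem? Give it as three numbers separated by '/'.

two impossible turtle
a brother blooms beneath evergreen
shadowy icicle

Line 1: "two impossible turtle": 1+4+2 = 7
Line 2: "a brother blooms beneath evergreen": 1+2+1+2+3 = 9
Line 3: "shadowy icicle": 3+3 = 6

7/9/6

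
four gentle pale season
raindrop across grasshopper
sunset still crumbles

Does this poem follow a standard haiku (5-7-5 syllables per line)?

No

Line 1: four(1) + gentle(2) + pale(1) + season(2) = 6 (expected 5)
Line 2: raindrop(2) + across(2) + grasshopper(3) = 7 ✓
Line 3: sunset(2) + still(1) + crumbles(2) = 5 ✓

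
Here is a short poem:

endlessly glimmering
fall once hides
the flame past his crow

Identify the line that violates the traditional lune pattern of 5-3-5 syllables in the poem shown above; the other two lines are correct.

Line 1: endlessly (3), glimmering (3) → 6 (expected 5)
Line 2: fall (1), once (1), hides (1) → 3 ✓
Line 3: the (1), flame (1), past (1), his (1), crow (1) → 5 ✓

The first line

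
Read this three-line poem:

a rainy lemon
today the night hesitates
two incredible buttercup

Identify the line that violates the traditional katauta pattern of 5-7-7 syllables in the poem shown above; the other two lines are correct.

Line 1: a(1) + rainy(2) + lemon(2) = 5 ✓
Line 2: today(2) + the(1) + night(1) + hesitates(3) = 7 ✓
Line 3: two(1) + incredible(4) + buttercup(3) = 8 (expected 7)

Line 3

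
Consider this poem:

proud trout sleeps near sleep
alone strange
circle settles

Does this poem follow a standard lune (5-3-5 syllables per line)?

Line 1: proud(1) + trout(1) + sleeps(1) + near(1) + sleep(1) = 5 ✓
Line 2: alone(2) + strange(1) = 3 ✓
Line 3: circle(2) + settles(2) = 4 (expected 5)

No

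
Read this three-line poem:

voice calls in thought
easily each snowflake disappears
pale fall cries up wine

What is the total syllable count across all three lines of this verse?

Line 1: voice(1) + calls(1) + in(1) + thought(1) = 4
Line 2: easily(3) + each(1) + snowflake(2) + disappears(3) = 9
Line 3: pale(1) + fall(1) + cries(1) + up(1) + wine(1) = 5
Total: 4 + 9 + 5 = 18

18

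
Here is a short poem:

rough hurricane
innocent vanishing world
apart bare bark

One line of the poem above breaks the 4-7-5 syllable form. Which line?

Line 1: rough(1) + hurricane(3) = 4 ✓
Line 2: innocent(3) + vanishing(3) + world(1) = 7 ✓
Line 3: apart(2) + bare(1) + bark(1) = 4 (expected 5)

The third line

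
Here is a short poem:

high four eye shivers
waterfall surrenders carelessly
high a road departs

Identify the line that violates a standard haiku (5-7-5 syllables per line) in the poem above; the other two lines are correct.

Line 2

Line 1: "high four eye shivers": 1+1+1+2 = 5 ✓
Line 2: "waterfall surrenders carelessly": 3+3+3 = 9 (expected 7)
Line 3: "high a road departs": 1+1+1+2 = 5 ✓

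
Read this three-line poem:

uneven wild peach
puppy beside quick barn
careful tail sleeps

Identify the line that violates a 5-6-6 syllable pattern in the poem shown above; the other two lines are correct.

Line 1: "uneven wild peach": 3+1+1 = 5 ✓
Line 2: "puppy beside quick barn": 2+2+1+1 = 6 ✓
Line 3: "careful tail sleeps": 2+1+1 = 4 (expected 6)

The third line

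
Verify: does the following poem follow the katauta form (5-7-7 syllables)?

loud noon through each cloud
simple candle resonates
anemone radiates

Line 1: loud(1) + noon(1) + through(1) + each(1) + cloud(1) = 5 ✓
Line 2: simple(2) + candle(2) + resonates(3) = 7 ✓
Line 3: anemone(4) + radiates(3) = 7 ✓

Yes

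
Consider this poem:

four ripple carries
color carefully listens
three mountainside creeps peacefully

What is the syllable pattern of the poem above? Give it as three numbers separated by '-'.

Line 1: four(1) + ripple(2) + carries(2) = 5
Line 2: color(2) + carefully(3) + listens(2) = 7
Line 3: three(1) + mountainside(3) + creeps(1) + peacefully(3) = 8

5-7-8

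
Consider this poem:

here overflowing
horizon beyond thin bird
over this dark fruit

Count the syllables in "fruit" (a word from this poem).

1

"fruit" has 1 syllable.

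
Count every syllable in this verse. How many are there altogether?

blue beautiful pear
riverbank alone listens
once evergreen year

17

Line 1: "blue beautiful pear": 1+3+1 = 5
Line 2: "riverbank alone listens": 3+2+2 = 7
Line 3: "once evergreen year": 1+3+1 = 5
Total: 5 + 7 + 5 = 17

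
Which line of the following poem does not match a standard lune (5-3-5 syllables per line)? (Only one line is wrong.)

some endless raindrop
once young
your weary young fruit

Line 1: some (1), endless (2), raindrop (2) → 5 ✓
Line 2: once (1), young (1) → 2 (expected 3)
Line 3: your (1), weary (2), young (1), fruit (1) → 5 ✓

Line 2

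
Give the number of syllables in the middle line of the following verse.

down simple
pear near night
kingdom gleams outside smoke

The middle line: "pear near night": 1+1+1 = 3

3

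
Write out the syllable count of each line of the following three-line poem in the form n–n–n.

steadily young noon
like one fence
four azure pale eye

5–3–5

Line 1: steadily(3) + young(1) + noon(1) = 5
Line 2: like(1) + one(1) + fence(1) = 3
Line 3: four(1) + azure(2) + pale(1) + eye(1) = 5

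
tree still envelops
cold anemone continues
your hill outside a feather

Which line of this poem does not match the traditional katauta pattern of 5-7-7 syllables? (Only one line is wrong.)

Line 2

Line 1: tree(1) + still(1) + envelops(3) = 5 ✓
Line 2: cold(1) + anemone(4) + continues(3) = 8 (expected 7)
Line 3: your(1) + hill(1) + outside(2) + a(1) + feather(2) = 7 ✓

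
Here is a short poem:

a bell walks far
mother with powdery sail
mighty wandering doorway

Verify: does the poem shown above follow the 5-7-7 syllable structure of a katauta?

No

Line 1: "a bell walks far": 1+1+1+1 = 4 (expected 5)
Line 2: "mother with powdery sail": 2+1+3+1 = 7 ✓
Line 3: "mighty wandering doorway": 2+3+2 = 7 ✓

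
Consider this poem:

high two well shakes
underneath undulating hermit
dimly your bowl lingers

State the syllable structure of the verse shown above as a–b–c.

4–9–6

Line 1: high(1) + two(1) + well(1) + shakes(1) = 4
Line 2: underneath(3) + undulating(4) + hermit(2) = 9
Line 3: dimly(2) + your(1) + bowl(1) + lingers(2) = 6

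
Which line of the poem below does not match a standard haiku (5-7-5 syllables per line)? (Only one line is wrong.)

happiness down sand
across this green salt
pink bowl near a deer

Line 1: "happiness down sand": 3+1+1 = 5 ✓
Line 2: "across this green salt": 2+1+1+1 = 5 (expected 7)
Line 3: "pink bowl near a deer": 1+1+1+1+1 = 5 ✓

The second line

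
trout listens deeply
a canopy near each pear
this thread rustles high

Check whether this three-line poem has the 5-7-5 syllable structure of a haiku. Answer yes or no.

Line 1: trout (1), listens (2), deeply (2) → 5 ✓
Line 2: a (1), canopy (3), near (1), each (1), pear (1) → 7 ✓
Line 3: this (1), thread (1), rustles (2), high (1) → 5 ✓

Yes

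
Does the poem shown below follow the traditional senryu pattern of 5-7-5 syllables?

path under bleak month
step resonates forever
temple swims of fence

Yes

Line 1: "path under bleak month": 1+2+1+1 = 5 ✓
Line 2: "step resonates forever": 1+3+3 = 7 ✓
Line 3: "temple swims of fence": 2+1+1+1 = 5 ✓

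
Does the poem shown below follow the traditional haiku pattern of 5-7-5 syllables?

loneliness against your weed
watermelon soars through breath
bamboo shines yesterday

No

Line 1: "loneliness against your weed": 3+2+1+1 = 7 (expected 5)
Line 2: "watermelon soars through breath": 4+1+1+1 = 7 ✓
Line 3: "bamboo shines yesterday": 2+1+3 = 6 (expected 5)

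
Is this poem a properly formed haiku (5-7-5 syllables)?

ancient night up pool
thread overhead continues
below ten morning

Yes

Line 1: ancient (2), night (1), up (1), pool (1) → 5 ✓
Line 2: thread (1), overhead (3), continues (3) → 7 ✓
Line 3: below (2), ten (1), morning (2) → 5 ✓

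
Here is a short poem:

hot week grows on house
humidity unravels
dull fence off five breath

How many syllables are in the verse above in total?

17

Line 1: hot (1), week (1), grows (1), on (1), house (1) → 5
Line 2: humidity (4), unravels (3) → 7
Line 3: dull (1), fence (1), off (1), five (1), breath (1) → 5
Total: 5 + 7 + 5 = 17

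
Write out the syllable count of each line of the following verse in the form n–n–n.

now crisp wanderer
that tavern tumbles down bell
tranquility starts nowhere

Line 1: now (1), crisp (1), wanderer (3) → 5
Line 2: that (1), tavern (2), tumbles (2), down (1), bell (1) → 7
Line 3: tranquility (4), starts (1), nowhere (2) → 7

5–7–7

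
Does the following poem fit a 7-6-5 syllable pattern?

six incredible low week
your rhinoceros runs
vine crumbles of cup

Line 1: "six incredible low week": 1+4+1+1 = 7 ✓
Line 2: "your rhinoceros runs": 1+4+1 = 6 ✓
Line 3: "vine crumbles of cup": 1+2+1+1 = 5 ✓

Yes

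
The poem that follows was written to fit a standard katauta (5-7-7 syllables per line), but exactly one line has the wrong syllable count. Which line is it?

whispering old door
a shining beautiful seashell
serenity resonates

The second line

Line 1: "whispering old door": 3+1+1 = 5 ✓
Line 2: "a shining beautiful seashell": 1+2+3+2 = 8 (expected 7)
Line 3: "serenity resonates": 4+3 = 7 ✓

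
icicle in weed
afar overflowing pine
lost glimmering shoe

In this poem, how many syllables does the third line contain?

5

The third line: lost(1) + glimmering(3) + shoe(1) = 5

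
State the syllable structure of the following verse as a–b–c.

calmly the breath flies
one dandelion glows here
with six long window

5–7–5

Line 1: calmly (2), the (1), breath (1), flies (1) → 5
Line 2: one (1), dandelion (4), glows (1), here (1) → 7
Line 3: with (1), six (1), long (1), window (2) → 5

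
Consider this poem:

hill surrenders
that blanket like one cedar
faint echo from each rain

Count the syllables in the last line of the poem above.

6

The last line: faint(1) + echo(2) + from(1) + each(1) + rain(1) = 6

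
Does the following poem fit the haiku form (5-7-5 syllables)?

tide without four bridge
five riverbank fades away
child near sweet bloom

No

Line 1: "tide without four bridge": 1+2+1+1 = 5 ✓
Line 2: "five riverbank fades away": 1+3+1+2 = 7 ✓
Line 3: "child near sweet bloom": 1+1+1+1 = 4 (expected 5)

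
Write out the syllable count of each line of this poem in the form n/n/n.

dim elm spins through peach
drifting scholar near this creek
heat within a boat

Line 1: dim(1) + elm(1) + spins(1) + through(1) + peach(1) = 5
Line 2: drifting(2) + scholar(2) + near(1) + this(1) + creek(1) = 7
Line 3: heat(1) + within(2) + a(1) + boat(1) = 5

5/7/5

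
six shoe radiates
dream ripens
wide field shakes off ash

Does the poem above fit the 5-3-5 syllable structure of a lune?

Yes

Line 1: six(1) + shoe(1) + radiates(3) = 5 ✓
Line 2: dream(1) + ripens(2) = 3 ✓
Line 3: wide(1) + field(1) + shakes(1) + off(1) + ash(1) = 5 ✓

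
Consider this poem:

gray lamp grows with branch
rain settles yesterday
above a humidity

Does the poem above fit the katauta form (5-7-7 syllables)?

No

Line 1: gray(1) + lamp(1) + grows(1) + with(1) + branch(1) = 5 ✓
Line 2: rain(1) + settles(2) + yesterday(3) = 6 (expected 7)
Line 3: above(2) + a(1) + humidity(4) = 7 ✓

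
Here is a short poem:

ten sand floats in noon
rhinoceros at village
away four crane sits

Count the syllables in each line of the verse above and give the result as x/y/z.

Line 1: ten (1), sand (1), floats (1), in (1), noon (1) → 5
Line 2: rhinoceros (4), at (1), village (2) → 7
Line 3: away (2), four (1), crane (1), sits (1) → 5

5/7/5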